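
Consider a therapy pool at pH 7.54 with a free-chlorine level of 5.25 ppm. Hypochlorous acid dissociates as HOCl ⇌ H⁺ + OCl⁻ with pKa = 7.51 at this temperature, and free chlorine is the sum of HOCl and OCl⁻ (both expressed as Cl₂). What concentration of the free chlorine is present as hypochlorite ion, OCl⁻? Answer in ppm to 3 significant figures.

[OCl⁻]/[HOCl] = 10^(pH − pKa) = 10^(7.54 − 7.51) = 10^0.03 = 1.072.
Fraction as HOCl = 1 / (1 + 1.072) = 0.4827.
OCl⁻ = (1 − 0.4827) × 5.25 ppm = 2.716 ppm.

2.72 ppm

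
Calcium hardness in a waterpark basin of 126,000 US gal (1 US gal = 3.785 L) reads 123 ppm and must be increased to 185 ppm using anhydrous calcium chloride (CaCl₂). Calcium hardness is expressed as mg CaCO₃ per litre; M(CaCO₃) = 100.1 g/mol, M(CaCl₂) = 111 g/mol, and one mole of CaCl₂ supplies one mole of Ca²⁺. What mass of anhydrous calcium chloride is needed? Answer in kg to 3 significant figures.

Volume: 126,000 US gal × 3.785 L/gal = 476,910 L.
Hardness to add: (185 − 123) = 62 mg/L as CaCO₃ × 476,910 L = 29,570 g as CaCO₃.
Moles of Ca²⁺ (1 mol Ca²⁺ ≡ 1 mol CaCO₃): 29,570 / 100.1 g/mol = 295.4 mol.
Mass of CaCl₂: 295.4 × 111 = 32,790 g.

32.8 kg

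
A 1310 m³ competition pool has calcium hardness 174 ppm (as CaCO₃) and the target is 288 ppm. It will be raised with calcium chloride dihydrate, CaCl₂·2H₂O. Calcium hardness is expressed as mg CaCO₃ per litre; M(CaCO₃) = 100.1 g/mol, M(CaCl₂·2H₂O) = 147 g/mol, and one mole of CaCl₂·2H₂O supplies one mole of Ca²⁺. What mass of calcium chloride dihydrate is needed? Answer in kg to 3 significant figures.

219 kg

Volume: 1310 m³ = 1,310,000 L.
Hardness to add: (288 − 174) = 114 mg/L as CaCO₃ × 1,310,000 L = 149,300 g as CaCO₃.
Moles of Ca²⁺ (1 mol Ca²⁺ ≡ 1 mol CaCO₃): 149,300 / 100.1 g/mol = 1492 mol.
Mass of CaCl₂·2H₂O: 1492 × 147 = 219,300 g.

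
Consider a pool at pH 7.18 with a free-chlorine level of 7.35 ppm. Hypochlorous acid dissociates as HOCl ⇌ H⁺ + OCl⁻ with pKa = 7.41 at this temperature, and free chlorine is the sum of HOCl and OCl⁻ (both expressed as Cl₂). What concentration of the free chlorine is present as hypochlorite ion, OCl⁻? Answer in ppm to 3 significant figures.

[OCl⁻]/[HOCl] = 10^(pH − pKa) = 10^(7.18 − 7.41) = 10^-0.23 = 0.5888.
Fraction as HOCl = 1 / (1 + 0.5888) = 0.6294.
OCl⁻ = (1 − 0.6294) × 7.35 ppm = 2.724 ppm.

2.72 ppm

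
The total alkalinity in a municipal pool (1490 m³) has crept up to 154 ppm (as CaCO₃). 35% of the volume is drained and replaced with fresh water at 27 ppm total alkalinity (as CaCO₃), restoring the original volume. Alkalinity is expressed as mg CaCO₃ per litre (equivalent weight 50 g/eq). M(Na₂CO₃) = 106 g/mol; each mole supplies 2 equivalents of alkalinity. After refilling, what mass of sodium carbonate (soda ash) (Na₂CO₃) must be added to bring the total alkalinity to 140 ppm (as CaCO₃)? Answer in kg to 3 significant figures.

48.1 kg

Volume: 1490 m³ = 1,490,000 L.
After draining 35% and refilling: 154 × 0.65 + 27 × 0.35 = 109.55 ppm.
Deficit to target: 140 − 109.55 = 30.45 mg/L.
As CaCO₃: 30.45 mg/L × 1,490,000 L = 45,370 g; ÷ 50 g/eq ÷ 2 = 453.7 mol Na₂CO₃.
Mass: 453.7 × 106 = 48,090 g.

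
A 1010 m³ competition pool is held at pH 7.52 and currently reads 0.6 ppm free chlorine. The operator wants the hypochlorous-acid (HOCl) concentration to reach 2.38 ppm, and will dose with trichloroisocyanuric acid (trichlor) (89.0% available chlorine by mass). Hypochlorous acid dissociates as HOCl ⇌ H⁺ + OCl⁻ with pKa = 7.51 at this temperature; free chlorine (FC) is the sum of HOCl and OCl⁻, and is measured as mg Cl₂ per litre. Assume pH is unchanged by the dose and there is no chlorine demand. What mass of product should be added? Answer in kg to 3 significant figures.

4.78 kg

Volume: 1010 m³ = 1,010,000 L.
[OCl⁻]/[HOCl] = 10^(pH − pKa) = 10^(7.52 − 7.51) = 1.023; fraction as HOCl = 1/(1 + 1.023) = 0.4942.
Free chlorine required for 2.38 ppm HOCl: 2.38 / 0.4942 = 4.815 ppm.
FC to add: 4.815 − 0.6 = 4.215 mg/L as Cl₂.
Cl₂ equivalent: 4.215 mg/L × 1,010,000 L = 4258 g.
Product at 89.0% available Cl: 4258 / 0.89 = 4784 g.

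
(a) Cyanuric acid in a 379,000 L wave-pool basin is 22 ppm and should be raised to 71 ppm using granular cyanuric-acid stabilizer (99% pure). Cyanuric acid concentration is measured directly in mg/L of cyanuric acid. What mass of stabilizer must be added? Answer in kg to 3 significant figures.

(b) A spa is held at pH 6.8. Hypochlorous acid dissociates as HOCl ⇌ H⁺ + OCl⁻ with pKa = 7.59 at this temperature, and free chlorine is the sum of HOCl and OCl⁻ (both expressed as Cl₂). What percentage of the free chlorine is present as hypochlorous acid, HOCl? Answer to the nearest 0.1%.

(a) CYA to add: (71 − 22) = 49 mg/L × 379,000 L = 18,570 g cyanuric acid.
(a) At 99% purity: 18,570 / 0.99 = 18,760 g product.

(b) [OCl⁻]/[HOCl] = 10^(pH − pKa) = 10^(6.8 − 7.59) = 10^-0.79 = 0.1622.
(b) Fraction as HOCl = 1 / (1 + 0.1622) = 0.8605.

(a) 18.8 kg; (b) 86.0%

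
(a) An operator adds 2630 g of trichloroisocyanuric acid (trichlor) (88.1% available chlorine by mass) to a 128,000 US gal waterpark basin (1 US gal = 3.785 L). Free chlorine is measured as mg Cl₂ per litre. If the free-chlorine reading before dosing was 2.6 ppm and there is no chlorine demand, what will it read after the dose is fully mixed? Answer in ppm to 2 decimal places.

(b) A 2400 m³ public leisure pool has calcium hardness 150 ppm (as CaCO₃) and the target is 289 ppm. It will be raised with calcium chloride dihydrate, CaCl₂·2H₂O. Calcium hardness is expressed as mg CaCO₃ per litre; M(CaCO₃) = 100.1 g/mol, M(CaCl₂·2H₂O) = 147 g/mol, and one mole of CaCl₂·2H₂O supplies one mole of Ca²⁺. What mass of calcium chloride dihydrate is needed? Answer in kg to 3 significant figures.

(a) 7.38 ppm; (b) 490 kg

(a) Volume: 128,000 US gal × 3.785 L/gal = 484,480 L.
(a) Available chlorine delivered: 2630 g × 0.881 = 2317 g as Cl₂.
(a) Concentration rise: 2317 g / 484,480 L = 4.783 mg/L = 4.78 ppm.
(a) Final FC: 2.6 + 4.78 = 7.38 ppm.

(b) Volume: 2400 m³ = 2,400,000 L.
(b) Hardness to add: (289 − 150) = 139 mg/L as CaCO₃ × 2,400,000 L = 333,600 g as CaCO₃.
(b) Moles of Ca²⁺ (1 mol Ca²⁺ ≡ 1 mol CaCO₃): 333,600 / 100.1 g/mol = 3333 mol.
(b) Mass of CaCl₂·2H₂O: 3333 × 147 = 489,900 g.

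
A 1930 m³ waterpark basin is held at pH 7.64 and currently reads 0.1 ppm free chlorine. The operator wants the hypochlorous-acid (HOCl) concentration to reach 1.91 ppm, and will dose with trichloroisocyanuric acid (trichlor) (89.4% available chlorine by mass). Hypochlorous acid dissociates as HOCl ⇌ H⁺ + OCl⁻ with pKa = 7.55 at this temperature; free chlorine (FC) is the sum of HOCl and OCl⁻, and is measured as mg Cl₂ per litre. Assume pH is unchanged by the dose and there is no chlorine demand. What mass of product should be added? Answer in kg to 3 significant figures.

8.98 kg

Volume: 1930 m³ = 1,930,000 L.
[OCl⁻]/[HOCl] = 10^(pH − pKa) = 10^(7.64 − 7.55) = 1.23; fraction as HOCl = 1/(1 + 1.23) = 0.4484.
Free chlorine required for 1.91 ppm HOCl: 1.91 / 0.4484 = 4.26 ppm.
FC to add: 4.26 − 0.1 = 4.16 mg/L as Cl₂.
Cl₂ equivalent: 4.16 mg/L × 1,930,000 L = 8028 g.
Product at 89.4% available Cl: 8028 / 0.894 = 8980 g.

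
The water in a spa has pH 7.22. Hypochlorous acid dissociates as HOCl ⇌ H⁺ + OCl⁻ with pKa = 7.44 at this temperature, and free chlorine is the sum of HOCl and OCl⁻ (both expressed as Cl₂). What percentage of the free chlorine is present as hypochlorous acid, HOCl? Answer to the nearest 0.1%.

[OCl⁻]/[HOCl] = 10^(pH − pKa) = 10^(7.22 − 7.44) = 10^-0.22 = 0.6026.
Fraction as HOCl = 1 / (1 + 0.6026) = 0.624.

62.4%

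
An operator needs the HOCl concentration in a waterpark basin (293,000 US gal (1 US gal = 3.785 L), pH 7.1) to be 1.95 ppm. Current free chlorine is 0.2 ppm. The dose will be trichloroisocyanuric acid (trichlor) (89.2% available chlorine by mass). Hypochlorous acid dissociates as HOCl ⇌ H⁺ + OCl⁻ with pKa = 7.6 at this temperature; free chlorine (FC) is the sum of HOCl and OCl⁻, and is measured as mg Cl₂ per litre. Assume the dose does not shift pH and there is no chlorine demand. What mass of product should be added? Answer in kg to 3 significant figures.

2.94 kg

Volume: 293,000 US gal × 3.785 L/gal = 1,109,005 L.
[OCl⁻]/[HOCl] = 10^(pH − pKa) = 10^(7.1 − 7.6) = 0.3162; fraction as HOCl = 1/(1 + 0.3162) = 0.7597.
Free chlorine required for 1.95 ppm HOCl: 1.95 / 0.7597 = 2.567 ppm.
FC to add: 2.567 − 0.2 = 2.367 mg/L as Cl₂.
Cl₂ equivalent: 2.367 mg/L × 1,109,005 L = 2625 g.
Product at 89.2% available Cl: 2625 / 0.892 = 2942 g.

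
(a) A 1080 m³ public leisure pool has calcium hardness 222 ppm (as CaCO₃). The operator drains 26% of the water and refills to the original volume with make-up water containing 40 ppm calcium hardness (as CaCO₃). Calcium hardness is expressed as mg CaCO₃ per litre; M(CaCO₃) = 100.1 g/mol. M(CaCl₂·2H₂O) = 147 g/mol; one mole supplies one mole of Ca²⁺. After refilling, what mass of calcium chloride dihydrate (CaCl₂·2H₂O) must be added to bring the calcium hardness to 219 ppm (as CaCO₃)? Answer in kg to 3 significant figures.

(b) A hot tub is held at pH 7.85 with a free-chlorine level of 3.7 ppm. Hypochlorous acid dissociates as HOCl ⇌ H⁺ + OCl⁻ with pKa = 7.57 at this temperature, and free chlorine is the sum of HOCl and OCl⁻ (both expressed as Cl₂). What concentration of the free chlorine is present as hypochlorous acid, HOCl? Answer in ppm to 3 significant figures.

(a) Volume: 1080 m³ = 1,080,000 L.
(a) After draining 26% and refilling: 222 × 0.74 + 40 × 0.26 = 174.68 ppm.
(a) Deficit to target: 219 − 174.68 = 44.32 mg/L.
(a) As CaCO₃: 44.32 mg/L × 1,080,000 L = 47,870 g; ÷ 100.1 = 478.2 mol Ca²⁺.
(a) Mass: 478.2 × 147 = 70,290 g.

(b) [OCl⁻]/[HOCl] = 10^(pH − pKa) = 10^(7.85 − 7.57) = 10^0.28 = 1.905.
(b) Fraction as HOCl = 1 / (1 + 1.905) = 0.3442.
(b) HOCl = 0.3442 × 3.7 ppm = 1.273 ppm.

(a) 70.3 kg; (b) 1.27 ppm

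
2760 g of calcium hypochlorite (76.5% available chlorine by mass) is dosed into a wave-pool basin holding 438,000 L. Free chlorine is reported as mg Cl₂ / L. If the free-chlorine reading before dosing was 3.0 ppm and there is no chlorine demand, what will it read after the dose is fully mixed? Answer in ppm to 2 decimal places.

Available chlorine delivered: 2760 g × 0.765 = 2111 g as Cl₂.
Concentration rise: 2111 g / 438,000 L = 4.821 mg/L = 4.82 ppm.
Final FC: 3.0 + 4.82 = 7.82 ppm.

7.82 ppm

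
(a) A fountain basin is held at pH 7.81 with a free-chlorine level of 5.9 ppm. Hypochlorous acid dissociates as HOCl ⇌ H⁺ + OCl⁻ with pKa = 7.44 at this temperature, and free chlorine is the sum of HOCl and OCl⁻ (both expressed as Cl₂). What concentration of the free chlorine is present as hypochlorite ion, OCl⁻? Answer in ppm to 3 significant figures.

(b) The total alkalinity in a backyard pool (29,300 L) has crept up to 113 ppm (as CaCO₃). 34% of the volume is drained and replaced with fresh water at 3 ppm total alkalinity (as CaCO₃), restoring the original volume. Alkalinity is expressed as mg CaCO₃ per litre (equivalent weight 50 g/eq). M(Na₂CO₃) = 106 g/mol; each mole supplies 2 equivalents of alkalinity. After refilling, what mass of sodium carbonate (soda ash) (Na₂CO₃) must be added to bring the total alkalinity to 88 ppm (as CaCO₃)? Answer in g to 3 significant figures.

(a) 4.14 ppm; (b) 385 g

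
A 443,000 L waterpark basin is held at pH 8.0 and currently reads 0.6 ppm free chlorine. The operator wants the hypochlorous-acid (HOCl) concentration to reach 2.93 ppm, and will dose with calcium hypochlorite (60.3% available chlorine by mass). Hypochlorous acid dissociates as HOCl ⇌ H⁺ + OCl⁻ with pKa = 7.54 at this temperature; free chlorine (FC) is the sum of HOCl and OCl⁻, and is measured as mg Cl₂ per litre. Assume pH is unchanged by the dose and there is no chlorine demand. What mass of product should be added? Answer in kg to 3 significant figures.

[OCl⁻]/[HOCl] = 10^(pH − pKa) = 10^(8.0 − 7.54) = 2.884; fraction as HOCl = 1/(1 + 2.884) = 0.2575.
Free chlorine required for 2.93 ppm HOCl: 2.93 / 0.2575 = 11.38 ppm.
FC to add: 11.38 − 0.6 = 10.78 mg/L as Cl₂.
Cl₂ equivalent: 10.78 mg/L × 443,000 L = 4776 g.
Product at 60.3% available Cl: 4776 / 0.603 = 7920 g.

7.92 kg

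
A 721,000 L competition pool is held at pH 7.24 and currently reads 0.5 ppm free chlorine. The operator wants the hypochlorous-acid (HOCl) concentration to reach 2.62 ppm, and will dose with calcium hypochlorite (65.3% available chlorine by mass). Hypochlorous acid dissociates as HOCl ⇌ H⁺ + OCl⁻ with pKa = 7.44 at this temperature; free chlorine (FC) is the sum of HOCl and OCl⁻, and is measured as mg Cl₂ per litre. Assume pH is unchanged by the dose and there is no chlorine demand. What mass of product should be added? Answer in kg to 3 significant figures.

4.17 kg

[OCl⁻]/[HOCl] = 10^(pH − pKa) = 10^(7.24 − 7.44) = 0.631; fraction as HOCl = 1/(1 + 0.631) = 0.6131.
Free chlorine required for 2.62 ppm HOCl: 2.62 / 0.6131 = 4.273 ppm.
FC to add: 4.273 − 0.5 = 3.773 mg/L as Cl₂.
Cl₂ equivalent: 3.773 mg/L × 721,000 L = 2720 g.
Product at 65.3% available Cl: 2720 / 0.653 = 4166 g.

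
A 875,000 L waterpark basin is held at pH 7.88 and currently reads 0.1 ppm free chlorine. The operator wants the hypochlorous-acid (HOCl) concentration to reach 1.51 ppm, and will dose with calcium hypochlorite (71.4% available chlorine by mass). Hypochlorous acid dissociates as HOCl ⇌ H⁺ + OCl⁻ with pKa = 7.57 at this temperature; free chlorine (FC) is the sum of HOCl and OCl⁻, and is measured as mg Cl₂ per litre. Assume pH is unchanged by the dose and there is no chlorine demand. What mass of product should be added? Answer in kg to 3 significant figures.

[OCl⁻]/[HOCl] = 10^(pH − pKa) = 10^(7.88 − 7.57) = 2.042; fraction as HOCl = 1/(1 + 2.042) = 0.3288.
Free chlorine required for 1.51 ppm HOCl: 1.51 / 0.3288 = 4.593 ppm.
FC to add: 4.593 − 0.1 = 4.493 mg/L as Cl₂.
Cl₂ equivalent: 4.493 mg/L × 875,000 L = 3931 g.
Product at 71.4% available Cl: 3931 / 0.714 = 5506 g.

5.51 kg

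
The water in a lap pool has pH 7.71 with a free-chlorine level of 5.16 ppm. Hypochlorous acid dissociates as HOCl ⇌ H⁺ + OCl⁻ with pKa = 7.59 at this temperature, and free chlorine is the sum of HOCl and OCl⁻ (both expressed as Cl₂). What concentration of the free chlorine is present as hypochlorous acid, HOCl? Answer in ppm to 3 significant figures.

2.23 ppm

[OCl⁻]/[HOCl] = 10^(pH − pKa) = 10^(7.71 − 7.59) = 10^0.12 = 1.318.
Fraction as HOCl = 1 / (1 + 1.318) = 0.4314.
HOCl = 0.4314 × 5.16 ppm = 2.226 ppm.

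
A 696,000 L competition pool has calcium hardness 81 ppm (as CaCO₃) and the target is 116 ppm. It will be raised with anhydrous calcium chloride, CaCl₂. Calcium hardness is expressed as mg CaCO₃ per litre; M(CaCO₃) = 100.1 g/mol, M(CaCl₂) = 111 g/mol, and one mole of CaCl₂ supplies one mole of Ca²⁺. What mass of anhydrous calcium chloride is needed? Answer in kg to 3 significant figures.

Hardness to add: (116 − 81) = 35 mg/L as CaCO₃ × 696,000 L = 24,360 g as CaCO₃.
Moles of Ca²⁺ (1 mol Ca²⁺ ≡ 1 mol CaCO₃): 24,360 / 100.1 g/mol = 243.4 mol.
Mass of CaCl₂: 243.4 × 111 = 27,010 g.

27.0 kg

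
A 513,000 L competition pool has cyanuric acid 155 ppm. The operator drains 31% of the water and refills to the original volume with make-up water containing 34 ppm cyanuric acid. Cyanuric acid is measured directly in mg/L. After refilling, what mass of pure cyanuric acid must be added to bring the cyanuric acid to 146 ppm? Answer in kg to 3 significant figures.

14.6 kg

After draining 31% and refilling: 155 × 0.69 + 34 × 0.31 = 117.49 ppm.
Deficit to target: 146 − 117.49 = 28.51 mg/L.
Mass: 28.51 mg/L × 513,000 L = 14,630 g cyanuric acid.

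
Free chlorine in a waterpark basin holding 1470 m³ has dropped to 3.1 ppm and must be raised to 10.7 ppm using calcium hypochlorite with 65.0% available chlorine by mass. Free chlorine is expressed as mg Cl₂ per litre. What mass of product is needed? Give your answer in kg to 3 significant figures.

Volume: 1470 m³ = 1,470,000 L.
Chlorine deficit: 10.7 − 3.1 = 7.6 ppm = 7.6 mg/L as Cl₂.
Cl₂ equivalent needed: 7.6 mg/L × 1,470,000 L = 11,170,000 mg = 11,170 g.
Product at 65.0% available chlorine: 11,170 / 0.65 = 17,190 g.

17.2 kg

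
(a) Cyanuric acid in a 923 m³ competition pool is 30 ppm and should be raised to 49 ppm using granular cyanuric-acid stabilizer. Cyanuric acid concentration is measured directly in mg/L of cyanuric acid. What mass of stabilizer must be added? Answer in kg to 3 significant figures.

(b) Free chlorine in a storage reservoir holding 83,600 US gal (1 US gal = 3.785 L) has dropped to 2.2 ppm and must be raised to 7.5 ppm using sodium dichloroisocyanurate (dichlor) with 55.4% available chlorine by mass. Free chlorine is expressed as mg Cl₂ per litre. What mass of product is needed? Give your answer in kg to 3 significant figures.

(a) 17.5 kg; (b) 3.03 kg

(a) Volume: 923 m³ = 923,000 L.
(a) CYA to add: (49 − 30) = 19 mg/L × 923,000 L = 17,540 g cyanuric acid.

(b) Volume: 83,600 US gal × 3.785 L/gal = 316,426 L.
(b) Chlorine deficit: 7.5 − 2.2 = 5.3 ppm = 5.3 mg/L as Cl₂.
(b) Cl₂ equivalent needed: 5.3 mg/L × 316,426 L = 1,677,000 mg = 1677 g.
(b) Product at 55.4% available chlorine: 1677 / 0.554 = 3027 g.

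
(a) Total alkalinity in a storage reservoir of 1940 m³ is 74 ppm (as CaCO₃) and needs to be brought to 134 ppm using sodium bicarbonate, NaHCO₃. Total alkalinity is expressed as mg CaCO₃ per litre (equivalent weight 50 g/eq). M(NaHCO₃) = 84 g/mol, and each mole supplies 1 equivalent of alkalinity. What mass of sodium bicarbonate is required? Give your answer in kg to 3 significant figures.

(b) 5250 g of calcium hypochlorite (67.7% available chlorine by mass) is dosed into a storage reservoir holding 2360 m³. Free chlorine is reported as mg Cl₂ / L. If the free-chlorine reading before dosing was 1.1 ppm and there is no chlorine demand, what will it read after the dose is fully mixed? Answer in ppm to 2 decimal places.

(a) 196 kg; (b) 2.61 ppm

(a) Volume: 1940 m³ = 1,940,000 L.
(a) Alkalinity to add: (134 − 74) = 60 mg/L as CaCO₃ × 1,940,000 L = 116,400 g as CaCO₃.
(a) Equivalents: 116,400 g ÷ 50 g/eq = 2328 eq.
(a) NaHCO₃ supplies 1 eq per mole → 2328 mol.
(a) Mass: 2328 mol × 84 g/mol = 195,600 g.

(b) Volume: 2360 m³ = 2,360,000 L.
(b) Available chlorine delivered: 5250 g × 0.677 = 3554 g as Cl₂.
(b) Concentration rise: 3554 g / 2,360,000 L = 1.506 mg/L = 1.51 ppm.
(b) Final FC: 1.1 + 1.51 = 2.61 ppm.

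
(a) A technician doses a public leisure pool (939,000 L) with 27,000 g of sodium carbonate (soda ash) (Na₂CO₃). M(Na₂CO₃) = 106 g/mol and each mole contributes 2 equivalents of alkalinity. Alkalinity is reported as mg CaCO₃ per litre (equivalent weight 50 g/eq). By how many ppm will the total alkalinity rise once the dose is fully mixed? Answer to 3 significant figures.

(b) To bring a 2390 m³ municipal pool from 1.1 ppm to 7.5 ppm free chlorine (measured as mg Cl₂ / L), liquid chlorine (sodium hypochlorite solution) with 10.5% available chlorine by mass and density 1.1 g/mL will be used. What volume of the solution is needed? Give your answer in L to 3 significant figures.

(a) 27.1 ppm; (b) 132 L

(a) Moles of Na₂CO₃: 27,000 g ÷ 106 g/mol = 254.7 mol → 509.4 eq of alkalinity.
(a) As CaCO₃: 509.4 eq × 50 g/eq = 25,470 g.
(a) Rise: 25,470 g / 939,000 L × 1000 = 27.13 mg/L.

(b) Volume: 2390 m³ = 2,390,000 L.
(b) Chlorine deficit: 7.5 − 1.1 = 6.4 ppm = 6.4 mg/L as Cl₂.
(b) Cl₂ equivalent needed: 6.4 mg/L × 2,390,000 L = 15,300,000 mg = 15,300 g.
(b) Product at 10.5% available chlorine: 15,300 / 0.105 = 145,700 g.
(b) Volume at density 1.1 g/mL: 145,700 g ÷ 1.1 g/mL = 132,400 mL.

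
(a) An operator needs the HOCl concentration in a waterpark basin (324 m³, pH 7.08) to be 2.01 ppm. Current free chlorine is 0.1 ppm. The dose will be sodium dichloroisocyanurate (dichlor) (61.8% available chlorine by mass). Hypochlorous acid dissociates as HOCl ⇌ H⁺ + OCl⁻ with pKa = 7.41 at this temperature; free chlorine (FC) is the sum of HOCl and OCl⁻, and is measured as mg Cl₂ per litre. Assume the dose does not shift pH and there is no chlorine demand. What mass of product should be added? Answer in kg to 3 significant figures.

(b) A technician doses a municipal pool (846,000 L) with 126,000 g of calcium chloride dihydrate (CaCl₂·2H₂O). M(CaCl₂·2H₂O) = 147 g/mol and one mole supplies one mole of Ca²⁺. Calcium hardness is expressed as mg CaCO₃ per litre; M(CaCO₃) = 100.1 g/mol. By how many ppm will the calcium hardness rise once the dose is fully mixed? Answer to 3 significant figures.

(a) 1.49 kg; (b) 101 ppm

(a) Volume: 324 m³ = 324,000 L.
(a) [OCl⁻]/[HOCl] = 10^(pH − pKa) = 10^(7.08 − 7.41) = 0.4677; fraction as HOCl = 1/(1 + 0.4677) = 0.6813.
(a) Free chlorine required for 2.01 ppm HOCl: 2.01 / 0.6813 = 2.95 ppm.
(a) FC to add: 2.95 − 0.1 = 2.85 mg/L as Cl₂.
(a) Cl₂ equivalent: 2.85 mg/L × 324,000 L = 923.4 g.
(a) Product at 61.8% available Cl: 923.4 / 0.618 = 1494 g.

(b) Moles of Ca²⁺: 126,000 g ÷ 147 g/mol = 857.1 mol.
(b) As CaCO₃: 857.1 mol × 100.1 g/mol = 85,800 g.
(b) Rise: 85,800 g / 846,000 L × 1000 = 101.4 mg/L.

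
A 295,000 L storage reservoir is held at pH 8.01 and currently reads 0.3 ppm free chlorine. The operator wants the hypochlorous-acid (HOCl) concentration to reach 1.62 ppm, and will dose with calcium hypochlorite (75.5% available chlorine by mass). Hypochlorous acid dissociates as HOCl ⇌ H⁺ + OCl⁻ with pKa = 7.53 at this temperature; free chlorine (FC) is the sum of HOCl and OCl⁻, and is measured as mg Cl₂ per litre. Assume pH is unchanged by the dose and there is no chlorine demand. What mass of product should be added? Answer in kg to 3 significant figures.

[OCl⁻]/[HOCl] = 10^(pH − pKa) = 10^(8.01 − 7.53) = 3.02; fraction as HOCl = 1/(1 + 3.02) = 0.2488.
Free chlorine required for 1.62 ppm HOCl: 1.62 / 0.2488 = 6.512 ppm.
FC to add: 6.512 − 0.3 = 6.212 mg/L as Cl₂.
Cl₂ equivalent: 6.212 mg/L × 295,000 L = 1833 g.
Product at 75.5% available Cl: 1833 / 0.755 = 2427 g.

2.43 kg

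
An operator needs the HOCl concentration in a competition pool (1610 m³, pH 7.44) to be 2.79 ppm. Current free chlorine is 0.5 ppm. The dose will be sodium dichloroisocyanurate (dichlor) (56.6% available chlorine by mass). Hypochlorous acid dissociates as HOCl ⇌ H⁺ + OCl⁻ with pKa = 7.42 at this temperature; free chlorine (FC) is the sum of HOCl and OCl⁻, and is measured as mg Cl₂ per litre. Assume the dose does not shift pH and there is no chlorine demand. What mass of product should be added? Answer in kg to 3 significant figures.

Volume: 1610 m³ = 1,610,000 L.
[OCl⁻]/[HOCl] = 10^(pH − pKa) = 10^(7.44 − 7.42) = 1.047; fraction as HOCl = 1/(1 + 1.047) = 0.4885.
Free chlorine required for 2.79 ppm HOCl: 2.79 / 0.4885 = 5.711 ppm.
FC to add: 5.711 − 0.5 = 5.211 mg/L as Cl₂.
Cl₂ equivalent: 5.211 mg/L × 1,610,000 L = 8390 g.
Product at 56.6% available Cl: 8390 / 0.566 = 14,820 g.

14.8 kg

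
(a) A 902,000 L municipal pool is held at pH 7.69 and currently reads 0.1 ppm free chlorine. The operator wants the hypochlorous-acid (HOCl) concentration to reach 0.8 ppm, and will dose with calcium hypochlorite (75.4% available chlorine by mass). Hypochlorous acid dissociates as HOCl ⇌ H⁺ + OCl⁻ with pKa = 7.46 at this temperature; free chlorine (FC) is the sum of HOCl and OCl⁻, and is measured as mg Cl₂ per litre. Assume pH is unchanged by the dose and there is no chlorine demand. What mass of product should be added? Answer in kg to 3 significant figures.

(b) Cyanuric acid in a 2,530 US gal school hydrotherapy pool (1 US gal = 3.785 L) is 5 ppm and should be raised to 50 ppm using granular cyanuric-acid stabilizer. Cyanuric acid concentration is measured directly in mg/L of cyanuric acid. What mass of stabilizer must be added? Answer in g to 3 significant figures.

(a) [OCl⁻]/[HOCl] = 10^(pH − pKa) = 10^(7.69 − 7.46) = 1.698; fraction as HOCl = 1/(1 + 1.698) = 0.3706.
(a) Free chlorine required for 0.8 ppm HOCl: 0.8 / 0.3706 = 2.159 ppm.
(a) FC to add: 2.159 − 0.1 = 2.059 mg/L as Cl₂.
(a) Cl₂ equivalent: 2.059 mg/L × 902,000 L = 1857 g.
(a) Product at 75.4% available Cl: 1857 / 0.754 = 2463 g.

(b) Volume: 2,530 US gal × 3.785 L/gal = 9,576 L.
(b) CYA to add: (50 − 5) = 45 mg/L × 9,576 L = 430.9 g cyanuric acid.

(a) 2.46 kg; (b) 431 g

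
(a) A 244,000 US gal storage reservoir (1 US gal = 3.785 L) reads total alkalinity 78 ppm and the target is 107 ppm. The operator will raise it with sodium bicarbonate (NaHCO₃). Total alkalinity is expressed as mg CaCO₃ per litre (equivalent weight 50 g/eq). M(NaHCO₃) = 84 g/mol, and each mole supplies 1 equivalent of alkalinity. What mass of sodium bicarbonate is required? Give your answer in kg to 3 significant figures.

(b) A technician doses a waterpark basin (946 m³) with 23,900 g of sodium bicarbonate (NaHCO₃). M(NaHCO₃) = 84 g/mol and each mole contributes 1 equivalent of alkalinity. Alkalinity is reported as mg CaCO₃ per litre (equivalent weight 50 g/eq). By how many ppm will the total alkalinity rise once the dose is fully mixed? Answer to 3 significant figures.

(a) Volume: 244,000 US gal × 3.785 L/gal = 923,540 L.
(a) Alkalinity to add: (107 − 78) = 29 mg/L as CaCO₃ × 923,540 L = 26,780 g as CaCO₃.
(a) Equivalents: 26,780 g ÷ 50 g/eq = 535.7 eq.
(a) NaHCO₃ supplies 1 eq per mole → 535.7 mol.
(a) Mass: 535.7 mol × 84 g/mol = 44,990 g.

(b) Volume: 946 m³ = 946,000 L.
(b) Moles of NaHCO₃: 23,900 g ÷ 84 g/mol = 284.5 mol → 284.5 eq of alkalinity.
(b) As CaCO₃: 284.5 eq × 50 g/eq = 14,230 g.
(b) Rise: 14,230 g / 946,000 L × 1000 = 15.04 mg/L.

(a) 45.0 kg; (b) 15.0 ppm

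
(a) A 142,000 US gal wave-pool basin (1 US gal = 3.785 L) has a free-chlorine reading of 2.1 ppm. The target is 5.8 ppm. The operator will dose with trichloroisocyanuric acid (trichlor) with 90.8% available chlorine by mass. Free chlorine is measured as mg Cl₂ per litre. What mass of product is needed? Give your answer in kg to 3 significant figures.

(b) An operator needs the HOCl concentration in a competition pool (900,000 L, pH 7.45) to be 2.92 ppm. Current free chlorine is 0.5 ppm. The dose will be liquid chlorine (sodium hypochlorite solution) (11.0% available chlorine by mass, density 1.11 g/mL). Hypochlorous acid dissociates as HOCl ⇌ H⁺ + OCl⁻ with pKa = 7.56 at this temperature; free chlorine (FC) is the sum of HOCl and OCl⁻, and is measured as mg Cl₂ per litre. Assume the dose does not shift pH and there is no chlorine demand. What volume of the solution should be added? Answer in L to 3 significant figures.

(a) Volume: 142,000 US gal × 3.785 L/gal = 537,470 L.
(a) Chlorine deficit: 5.8 − 2.1 = 3.7 ppm = 3.7 mg/L as Cl₂.
(a) Cl₂ equivalent needed: 3.7 mg/L × 537,470 L = 1,989,000 mg = 1989 g.
(a) Product at 90.8% available chlorine: 1989 / 0.908 = 2190 g.

(b) [OCl⁻]/[HOCl] = 10^(pH − pKa) = 10^(7.45 − 7.56) = 0.7762; fraction as HOCl = 1/(1 + 0.7762) = 0.563.
(b) Free chlorine required for 2.92 ppm HOCl: 2.92 / 0.563 = 5.187 ppm.
(b) FC to add: 5.187 − 0.5 = 4.687 mg/L as Cl₂.
(b) Cl₂ equivalent: 4.687 mg/L × 900,000 L = 4218 g.
(b) Product at 11.0% available Cl: 4218 / 0.11 = 38,350 g.
(b) Volume: 38,350 g ÷ 1.11 g/mL = 34,550 mL.

(a) 2.19 kg; (b) 34.5 L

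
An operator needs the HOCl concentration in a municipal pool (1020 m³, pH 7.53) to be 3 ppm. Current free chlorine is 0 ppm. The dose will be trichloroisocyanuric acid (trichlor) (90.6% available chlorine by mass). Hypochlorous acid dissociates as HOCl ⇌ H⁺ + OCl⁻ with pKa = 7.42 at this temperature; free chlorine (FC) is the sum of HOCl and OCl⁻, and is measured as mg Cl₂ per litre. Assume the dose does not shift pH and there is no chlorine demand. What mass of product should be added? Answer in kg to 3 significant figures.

Volume: 1020 m³ = 1,020,000 L.
[OCl⁻]/[HOCl] = 10^(pH − pKa) = 10^(7.53 − 7.42) = 1.288; fraction as HOCl = 1/(1 + 1.288) = 0.437.
Free chlorine required for 3 ppm HOCl: 3 / 0.437 = 6.865 ppm.
FC to add: 6.865 − 0 = 6.865 mg/L as Cl₂.
Cl₂ equivalent: 6.865 mg/L × 1,020,000 L = 7002 g.
Product at 90.6% available Cl: 7002 / 0.906 = 7729 g.

7.73 kg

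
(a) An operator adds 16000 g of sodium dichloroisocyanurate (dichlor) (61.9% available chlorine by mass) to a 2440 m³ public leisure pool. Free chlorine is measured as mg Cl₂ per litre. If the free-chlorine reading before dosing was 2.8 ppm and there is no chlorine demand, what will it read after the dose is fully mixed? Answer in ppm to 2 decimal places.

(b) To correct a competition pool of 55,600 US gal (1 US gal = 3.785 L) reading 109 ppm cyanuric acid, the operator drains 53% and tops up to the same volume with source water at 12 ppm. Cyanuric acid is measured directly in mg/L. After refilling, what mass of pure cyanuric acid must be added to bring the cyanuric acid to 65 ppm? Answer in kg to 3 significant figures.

(a) Volume: 2440 m³ = 2,440,000 L.
(a) Available chlorine delivered: 16,000 g × 0.619 = 9904 g as Cl₂.
(a) Concentration rise: 9904 g / 2,440,000 L = 4.059 mg/L = 4.06 ppm.
(a) Final FC: 2.8 + 4.06 = 6.86 ppm.

(b) Volume: 55,600 US gal × 3.785 L/gal = 210,446 L.
(b) After draining 53% and refilling: 109 × 0.47 + 12 × 0.53 = 57.59 ppm.
(b) Deficit to target: 65 − 57.59 = 7.41 mg/L.
(b) Mass: 7.41 mg/L × 210,446 L = 1559 g cyanuric acid.

(a) 6.86 ppm; (b) 1.56 kg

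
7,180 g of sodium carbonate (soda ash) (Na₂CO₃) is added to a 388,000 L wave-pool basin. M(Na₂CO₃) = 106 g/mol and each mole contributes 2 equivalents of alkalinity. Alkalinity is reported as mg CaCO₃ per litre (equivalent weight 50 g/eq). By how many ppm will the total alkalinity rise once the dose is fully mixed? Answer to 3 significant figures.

Moles of Na₂CO₃: 7,180 g ÷ 106 g/mol = 67.74 mol → 135.5 eq of alkalinity.
As CaCO₃: 135.5 eq × 50 g/eq = 6774 g.
Rise: 6774 g / 388,000 L × 1000 = 17.46 mg/L.

17.5 ppm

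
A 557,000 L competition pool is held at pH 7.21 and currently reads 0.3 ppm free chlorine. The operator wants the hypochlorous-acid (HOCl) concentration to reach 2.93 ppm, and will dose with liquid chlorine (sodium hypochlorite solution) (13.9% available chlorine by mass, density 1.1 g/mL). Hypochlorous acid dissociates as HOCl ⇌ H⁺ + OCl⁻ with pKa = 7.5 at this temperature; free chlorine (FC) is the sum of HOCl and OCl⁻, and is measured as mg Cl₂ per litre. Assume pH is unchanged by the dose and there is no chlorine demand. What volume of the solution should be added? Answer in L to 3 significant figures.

15.1 L

[OCl⁻]/[HOCl] = 10^(pH − pKa) = 10^(7.21 − 7.5) = 0.5129; fraction as HOCl = 1/(1 + 0.5129) = 0.661.
Free chlorine required for 2.93 ppm HOCl: 2.93 / 0.661 = 4.433 ppm.
FC to add: 4.433 − 0.3 = 4.133 mg/L as Cl₂.
Cl₂ equivalent: 4.133 mg/L × 557,000 L = 2302 g.
Product at 13.9% available Cl: 2302 / 0.139 = 16,560 g.
Volume: 16,560 g ÷ 1.1 g/mL = 15,050 mL.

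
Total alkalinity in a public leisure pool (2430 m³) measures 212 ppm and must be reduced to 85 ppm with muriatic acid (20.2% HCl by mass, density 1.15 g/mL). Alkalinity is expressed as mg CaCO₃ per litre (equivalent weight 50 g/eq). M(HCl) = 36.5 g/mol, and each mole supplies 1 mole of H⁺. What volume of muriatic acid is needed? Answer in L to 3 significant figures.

Volume: 2430 m³ = 2,430,000 L.
Alkalinity to neutralize: (212 − 85) = 127 mg/L as CaCO₃ × 2,430,000 L = 308,600 g as CaCO₃.
Equivalents of H⁺ required: 308,600 ÷ 50 g/eq = 6172 eq = 6172 mol HCl.
Mass of HCl: 6172 × 36.5 = 225,300 g.
Mass of 20.2% solution: 225,300 / 0.202 = 1,115,000 g.
Volume: 1,115,000 g ÷ 1.15 g/mL = 969,800 mL.

970 L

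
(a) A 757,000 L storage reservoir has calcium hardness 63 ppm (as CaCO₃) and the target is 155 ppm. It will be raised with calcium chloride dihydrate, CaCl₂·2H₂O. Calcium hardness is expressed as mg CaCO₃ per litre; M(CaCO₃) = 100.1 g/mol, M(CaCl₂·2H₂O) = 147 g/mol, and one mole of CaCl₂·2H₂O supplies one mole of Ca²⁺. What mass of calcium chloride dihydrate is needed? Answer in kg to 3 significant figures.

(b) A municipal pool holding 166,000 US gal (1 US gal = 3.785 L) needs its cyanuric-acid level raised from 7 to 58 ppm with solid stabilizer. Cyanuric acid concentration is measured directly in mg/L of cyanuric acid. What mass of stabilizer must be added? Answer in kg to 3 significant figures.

(a) Hardness to add: (155 − 63) = 92 mg/L as CaCO₃ × 757,000 L = 69,640 g as CaCO₃.
(a) Moles of Ca²⁺ (1 mol Ca²⁺ ≡ 1 mol CaCO₃): 69,640 / 100.1 g/mol = 695.7 mol.
(a) Mass of CaCl₂·2H₂O: 695.7 × 147 = 102,300 g.

(b) Volume: 166,000 US gal × 3.785 L/gal = 628,310 L.
(b) CYA to add: (58 − 7) = 51 mg/L × 628,310 L = 32,040 g cyanuric acid.

(a) 102 kg; (b) 32.0 kg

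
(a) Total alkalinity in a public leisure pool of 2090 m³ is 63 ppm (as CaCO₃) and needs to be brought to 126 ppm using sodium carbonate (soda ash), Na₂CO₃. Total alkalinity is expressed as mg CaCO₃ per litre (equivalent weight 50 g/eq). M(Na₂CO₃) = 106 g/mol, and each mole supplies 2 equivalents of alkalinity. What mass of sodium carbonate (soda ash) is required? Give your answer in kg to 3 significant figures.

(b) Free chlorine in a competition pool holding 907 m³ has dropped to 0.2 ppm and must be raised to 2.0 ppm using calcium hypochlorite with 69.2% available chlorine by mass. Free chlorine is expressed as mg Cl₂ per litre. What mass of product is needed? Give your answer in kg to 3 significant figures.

(a) Volume: 2090 m³ = 2,090,000 L.
(a) Alkalinity to add: (126 − 63) = 63 mg/L as CaCO₃ × 2,090,000 L = 131,700 g as CaCO₃.
(a) Equivalents: 131,700 g ÷ 50 g/eq = 2633 eq.
(a) Each mole of Na₂CO₃ supplies 2 eq, so 2633 / 2 = 1317 mol.
(a) Mass: 1317 mol × 106 g/mol = 139,600 g.

(b) Volume: 907 m³ = 907,000 L.
(b) Chlorine deficit: 2.0 − 0.2 = 1.8 ppm = 1.8 mg/L as Cl₂.
(b) Cl₂ equivalent needed: 1.8 mg/L × 907,000 L = 1,633,000 mg = 1633 g.
(b) Product at 69.2% available chlorine: 1633 / 0.692 = 2359 g.

(a) 140 kg; (b) 2.36 kg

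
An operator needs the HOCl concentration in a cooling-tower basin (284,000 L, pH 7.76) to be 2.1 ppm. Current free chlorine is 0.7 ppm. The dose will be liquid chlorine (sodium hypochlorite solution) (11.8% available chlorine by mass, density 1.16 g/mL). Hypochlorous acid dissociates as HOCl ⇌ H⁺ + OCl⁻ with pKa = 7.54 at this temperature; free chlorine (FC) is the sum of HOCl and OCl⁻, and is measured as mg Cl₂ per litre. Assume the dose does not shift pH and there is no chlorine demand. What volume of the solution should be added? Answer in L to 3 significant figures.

[OCl⁻]/[HOCl] = 10^(pH − pKa) = 10^(7.76 − 7.54) = 1.66; fraction as HOCl = 1/(1 + 1.66) = 0.376.
Free chlorine required for 2.1 ppm HOCl: 2.1 / 0.376 = 5.585 ppm.
FC to add: 5.585 − 0.7 = 4.885 mg/L as Cl₂.
Cl₂ equivalent: 4.885 mg/L × 284,000 L = 1387 g.
Product at 11.8% available Cl: 1387 / 0.118 = 11,760 g.
Volume: 11,760 g ÷ 1.16 g/mL = 10,140 mL.

10.1 L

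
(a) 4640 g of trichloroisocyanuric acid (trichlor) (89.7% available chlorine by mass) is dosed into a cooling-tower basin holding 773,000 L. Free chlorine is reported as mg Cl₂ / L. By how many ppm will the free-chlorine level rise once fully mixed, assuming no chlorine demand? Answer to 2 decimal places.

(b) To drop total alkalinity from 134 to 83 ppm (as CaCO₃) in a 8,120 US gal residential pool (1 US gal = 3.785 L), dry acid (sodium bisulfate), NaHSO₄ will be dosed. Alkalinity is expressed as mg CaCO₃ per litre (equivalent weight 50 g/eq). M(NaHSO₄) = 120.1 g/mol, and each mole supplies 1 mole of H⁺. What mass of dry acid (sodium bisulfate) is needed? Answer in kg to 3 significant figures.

(a) 5.38 ppm; (b) 3.77 kg

(a) Available chlorine delivered: 4640 g × 0.897 = 4162 g as Cl₂.
(a) Concentration rise: 4162 g / 773,000 L = 5.384 mg/L = 5.38 ppm.

(b) Volume: 8,120 US gal × 3.785 L/gal = 30,734 L.
(b) Alkalinity to neutralize: (134 − 83) = 51 mg/L as CaCO₃ × 30,734 L = 1567 g as CaCO₃.
(b) Equivalents of H⁺ required: 1567 ÷ 50 g/eq = 31.35 eq = 31.35 mol NaHSO₄.
(b) Mass of NaHSO₄: 31.35 × 120.1 = 3765 g.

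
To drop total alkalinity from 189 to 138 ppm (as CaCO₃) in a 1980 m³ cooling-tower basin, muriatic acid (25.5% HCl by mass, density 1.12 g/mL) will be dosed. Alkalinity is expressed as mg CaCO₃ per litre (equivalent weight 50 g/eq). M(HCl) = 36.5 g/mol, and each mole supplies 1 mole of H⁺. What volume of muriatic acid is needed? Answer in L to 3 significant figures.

Volume: 1980 m³ = 1,980,000 L.
Alkalinity to neutralize: (189 − 138) = 51 mg/L as CaCO₃ × 1,980,000 L = 101,000 g as CaCO₃.
Equivalents of H⁺ required: 101,000 ÷ 50 g/eq = 2020 eq = 2020 mol HCl.
Mass of HCl: 2020 × 36.5 = 73,720 g.
Mass of 25.5% solution: 73,720 / 0.255 = 289,100 g.
Volume: 289,100 g ÷ 1.12 g/mL = 258,100 mL.

258 L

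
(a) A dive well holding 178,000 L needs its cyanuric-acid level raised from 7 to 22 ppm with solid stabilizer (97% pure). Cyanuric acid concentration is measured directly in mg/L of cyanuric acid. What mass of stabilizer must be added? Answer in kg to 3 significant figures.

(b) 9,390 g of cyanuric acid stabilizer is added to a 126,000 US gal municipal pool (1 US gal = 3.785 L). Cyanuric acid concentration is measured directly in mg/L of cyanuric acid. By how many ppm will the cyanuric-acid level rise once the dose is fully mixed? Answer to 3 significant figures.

(a) 2.75 kg; (b) 19.7 ppm

(a) CYA to add: (22 − 7) = 15 mg/L × 178,000 L = 2670 g cyanuric acid.
(a) At 97% purity: 2670 / 0.97 = 2753 g product.

(b) Volume: 126,000 US gal × 3.785 L/gal = 476,910 L.
(b) Rise: 9,390 g / 476,910 L × 1000 = 19.69 mg/L.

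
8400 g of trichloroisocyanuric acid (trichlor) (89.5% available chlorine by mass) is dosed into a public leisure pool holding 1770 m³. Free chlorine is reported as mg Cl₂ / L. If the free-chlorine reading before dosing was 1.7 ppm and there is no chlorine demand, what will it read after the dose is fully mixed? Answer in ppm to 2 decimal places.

5.95 ppm

Volume: 1770 m³ = 1,770,000 L.
Available chlorine delivered: 8400 g × 0.895 = 7518 g as Cl₂.
Concentration rise: 7518 g / 1,770,000 L = 4.247 mg/L = 4.25 ppm.
Final FC: 1.7 + 4.25 = 5.95 ppm.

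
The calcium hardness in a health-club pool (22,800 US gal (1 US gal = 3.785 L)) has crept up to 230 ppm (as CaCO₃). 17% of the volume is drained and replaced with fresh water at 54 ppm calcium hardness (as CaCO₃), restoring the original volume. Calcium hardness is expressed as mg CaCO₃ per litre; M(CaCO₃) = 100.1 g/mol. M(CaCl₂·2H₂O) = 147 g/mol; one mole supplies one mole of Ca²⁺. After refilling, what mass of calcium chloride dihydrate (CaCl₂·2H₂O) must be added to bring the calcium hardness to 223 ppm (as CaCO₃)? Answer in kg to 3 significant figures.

Volume: 22,800 US gal × 3.785 L/gal = 86,298 L.
After draining 17% and refilling: 230 × 0.83 + 54 × 0.17 = 200.08 ppm.
Deficit to target: 223 − 200.08 = 22.92 mg/L.
As CaCO₃: 22.92 mg/L × 86,298 L = 1978 g; ÷ 100.1 = 19.76 mol Ca²⁺.
Mass: 19.76 × 147 = 2905 g.

2.90 kg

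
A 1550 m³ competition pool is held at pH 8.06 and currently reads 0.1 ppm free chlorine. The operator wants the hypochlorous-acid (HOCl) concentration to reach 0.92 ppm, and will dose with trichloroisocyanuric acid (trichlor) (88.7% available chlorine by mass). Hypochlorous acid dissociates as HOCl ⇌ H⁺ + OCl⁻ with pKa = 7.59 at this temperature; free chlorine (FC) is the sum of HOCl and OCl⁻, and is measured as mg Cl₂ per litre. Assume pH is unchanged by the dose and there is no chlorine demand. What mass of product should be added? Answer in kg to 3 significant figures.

6.18 kg

Volume: 1550 m³ = 1,550,000 L.
[OCl⁻]/[HOCl] = 10^(pH − pKa) = 10^(8.06 − 7.59) = 2.951; fraction as HOCl = 1/(1 + 2.951) = 0.2531.
Free chlorine required for 0.92 ppm HOCl: 0.92 / 0.2531 = 3.635 ppm.
FC to add: 3.635 − 0.1 = 3.535 mg/L as Cl₂.
Cl₂ equivalent: 3.535 mg/L × 1,550,000 L = 5479 g.
Product at 88.7% available Cl: 5479 / 0.887 = 6177 g.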